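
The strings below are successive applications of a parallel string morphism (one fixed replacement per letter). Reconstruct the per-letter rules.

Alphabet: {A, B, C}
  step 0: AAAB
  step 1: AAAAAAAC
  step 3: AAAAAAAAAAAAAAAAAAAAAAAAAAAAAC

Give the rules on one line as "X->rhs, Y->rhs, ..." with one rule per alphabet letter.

  step 0 ⇒ step 1: AAAB ⇒ AA·AA·AA·AC
    A ↦ AA
    B ↦ AC
    C ↦ B  (constrained at step 1)

A->AA, B->AC, C->B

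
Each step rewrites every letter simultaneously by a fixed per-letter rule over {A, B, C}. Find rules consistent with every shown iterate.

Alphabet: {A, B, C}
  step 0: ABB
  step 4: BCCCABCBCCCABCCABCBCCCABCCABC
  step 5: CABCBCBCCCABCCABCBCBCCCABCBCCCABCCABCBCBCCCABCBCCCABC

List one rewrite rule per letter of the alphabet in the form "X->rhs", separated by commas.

  step 4 ⇒ step 5: BCCCABCBCCCABCCABCBCCCABCCABC ⇒ CA·BC·BC·BC·C·CA·BC·CA·BC·BC·BC·C·CA·BC·BC·C·CA·BC·CA·BC·BC·BC·C·CA·BC·BC·C·CA·BC
    A ↦ C
    B ↦ CA
    C ↦ BC

A->C, B->CA, C->BC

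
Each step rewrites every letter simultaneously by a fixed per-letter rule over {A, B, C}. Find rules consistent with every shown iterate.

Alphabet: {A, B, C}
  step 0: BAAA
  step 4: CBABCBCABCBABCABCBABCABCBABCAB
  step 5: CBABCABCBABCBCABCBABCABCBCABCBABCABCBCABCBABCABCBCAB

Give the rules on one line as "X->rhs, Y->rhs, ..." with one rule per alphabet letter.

A->C, B->AB, C->CB

  step 4 ⇒ step 5: CBABCBCABCBABCABCBABCABCBABCAB ⇒ CB·AB·C·AB·CB·AB·CB·C·AB·CB·AB·C·AB·CB·C·AB·CB·AB·C·AB·CB·C·AB·CB·AB·C·AB·CB·C·AB
    A ↦ C
    B ↦ AB
    C ↦ CB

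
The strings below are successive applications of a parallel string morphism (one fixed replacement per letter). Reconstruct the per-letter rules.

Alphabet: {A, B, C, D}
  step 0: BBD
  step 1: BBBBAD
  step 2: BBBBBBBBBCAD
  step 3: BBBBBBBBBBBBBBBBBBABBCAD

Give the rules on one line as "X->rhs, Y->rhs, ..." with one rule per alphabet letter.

  step 2 ⇒ step 3: BBBBBBBBBCAD ⇒ BB·BB·BB·BB·BB·BB·BB·BB·BB·AB·BC·AD
    A ↦ BC
    B ↦ BB
    C ↦ AB
    D ↦ AD

A->BC, B->BB, C->AB, D->AD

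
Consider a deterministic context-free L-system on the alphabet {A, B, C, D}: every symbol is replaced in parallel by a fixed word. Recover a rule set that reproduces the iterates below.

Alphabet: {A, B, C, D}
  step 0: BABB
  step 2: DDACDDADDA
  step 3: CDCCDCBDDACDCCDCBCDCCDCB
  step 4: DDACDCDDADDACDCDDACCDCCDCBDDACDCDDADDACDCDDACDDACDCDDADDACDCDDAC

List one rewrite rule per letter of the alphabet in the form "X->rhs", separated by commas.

A->B, B->C, C->DDA, D->CDC

  step 3 ⇒ step 4: CDCCDCBDDACDCCDCBCDCCDCB ⇒ DDA·CDC·DDA·DDA·CDC·DDA·C·CDC·CDC·B·DDA·CDC·DDA·DDA·CDC·DDA·C·DDA·CDC·DDA·DDA·CDC·DDA·C
    A ↦ B
    B ↦ C
    C ↦ DDA
    D ↦ CDC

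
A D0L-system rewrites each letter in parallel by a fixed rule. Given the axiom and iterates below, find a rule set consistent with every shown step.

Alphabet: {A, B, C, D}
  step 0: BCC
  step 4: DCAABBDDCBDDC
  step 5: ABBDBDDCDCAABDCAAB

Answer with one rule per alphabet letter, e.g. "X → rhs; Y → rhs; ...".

A->BD, B->DC, C->B, D->A

  step 4 ⇒ step 5: DCAABBDDCBDDC ⇒ A·B·BD·BD·DC·DC·A·A·B·DC·A·A·B
    A ↦ BD
    B ↦ DC
    C ↦ B
    D ↦ A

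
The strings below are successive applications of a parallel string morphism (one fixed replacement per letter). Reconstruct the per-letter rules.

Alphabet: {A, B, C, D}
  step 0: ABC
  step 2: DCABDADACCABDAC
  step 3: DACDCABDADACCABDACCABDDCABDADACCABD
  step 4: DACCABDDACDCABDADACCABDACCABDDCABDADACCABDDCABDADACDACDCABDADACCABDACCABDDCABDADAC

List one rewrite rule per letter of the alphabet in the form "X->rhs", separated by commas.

A->CAB, B->DA, C->D, D->DAC

  step 3 ⇒ step 4: DACDCABDADACCABDACCABDDCABDADACCABD ⇒ DAC·CAB·D·DAC·D·CAB·DA·DAC·CAB·DAC·CAB·D·D·CAB·DA·DAC·CAB·D·D·CAB·DA·DAC·DAC·D·CAB·DA·DAC·CAB·DAC·CAB·D·D·CAB·DA·DAC
    A ↦ CAB
    B ↦ DA
    C ↦ D
    D ↦ DAC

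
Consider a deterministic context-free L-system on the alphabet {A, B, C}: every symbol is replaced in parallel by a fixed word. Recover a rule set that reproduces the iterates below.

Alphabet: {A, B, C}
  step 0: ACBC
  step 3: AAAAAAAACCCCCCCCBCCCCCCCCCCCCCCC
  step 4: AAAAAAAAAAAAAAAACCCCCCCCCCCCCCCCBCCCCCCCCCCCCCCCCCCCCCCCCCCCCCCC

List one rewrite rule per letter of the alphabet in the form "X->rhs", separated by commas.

A->AA, B->BC, C->CC

  step 3 ⇒ step 4: AAAAAAAACCCCCCCCBCCCCCCCCCCCCCCC ⇒ AA·AA·AA·AA·AA·AA·AA·AA·CC·CC·CC·CC·CC·CC·CC·CC·BC·CC·CC·CC·CC·CC·CC·CC·CC·CC·CC·CC·CC·CC·CC·CC
    A ↦ AA
    B ↦ BC
    C ↦ CC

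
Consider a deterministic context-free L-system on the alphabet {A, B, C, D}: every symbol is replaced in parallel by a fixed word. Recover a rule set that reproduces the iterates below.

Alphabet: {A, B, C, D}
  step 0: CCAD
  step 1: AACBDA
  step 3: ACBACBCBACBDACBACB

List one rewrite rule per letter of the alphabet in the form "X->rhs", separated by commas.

A->CB, B->CB, C->A, D->DA

  step 0 ⇒ step 1: CCAD ⇒ A·A·CB·DA
    A ↦ CB
    C ↦ A
    D ↦ DA
    B ↦ CB  (constrained at step 1)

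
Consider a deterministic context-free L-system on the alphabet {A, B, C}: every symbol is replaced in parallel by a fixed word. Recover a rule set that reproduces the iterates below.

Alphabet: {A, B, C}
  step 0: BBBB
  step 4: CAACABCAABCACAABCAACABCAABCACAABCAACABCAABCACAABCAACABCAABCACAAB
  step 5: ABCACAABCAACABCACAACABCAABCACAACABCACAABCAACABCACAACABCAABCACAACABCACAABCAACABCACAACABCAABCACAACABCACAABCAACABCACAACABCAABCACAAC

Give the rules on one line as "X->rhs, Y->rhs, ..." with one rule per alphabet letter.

A->CA, B->AC, C->AB

  step 4 ⇒ step 5: CAACABCAABCACAABCAACABCAABCACAABCAACABCAABCACAABCAACABCAABCACAAB ⇒ AB·CA·CA·AB·CA·AC·AB·CA·CA·AC·AB·CA·AB·CA·CA·AC·AB·CA·CA·AB·CA·AC·AB·CA·CA·AC·AB·CA·AB·CA·CA·AC·AB·CA·CA·AB·CA·AC·AB·CA·CA·AC·AB·CA·AB·CA·CA·AC·AB·CA·CA·AB·CA·AC·AB·CA·CA·AC·AB·CA·AB·CA·CA·AC
    A ↦ CA
    B ↦ AC
    C ↦ AB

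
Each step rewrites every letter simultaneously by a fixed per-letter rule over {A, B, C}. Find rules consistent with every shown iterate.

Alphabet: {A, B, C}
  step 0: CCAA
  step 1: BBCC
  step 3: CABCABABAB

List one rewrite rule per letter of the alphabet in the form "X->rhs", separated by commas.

  step 0 ⇒ step 1: CCAA ⇒ B·B·C·C
    A ↦ C
    C ↦ B
    B ↦ AB  (constrained at step 1)

A->C, B->AB, C->B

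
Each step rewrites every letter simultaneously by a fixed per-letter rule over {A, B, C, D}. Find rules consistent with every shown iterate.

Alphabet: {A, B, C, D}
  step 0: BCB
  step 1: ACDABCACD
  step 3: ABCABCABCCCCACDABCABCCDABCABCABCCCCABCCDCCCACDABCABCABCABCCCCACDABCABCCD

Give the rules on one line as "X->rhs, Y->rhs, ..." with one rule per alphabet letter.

  step 0 ⇒ step 1: BCB ⇒ ACD·ABC·ACD
    B ↦ ACD
    C ↦ ABC
    A ↦ CCC  (constrained at step 1)
    D ↦ CD  (constrained at step 1)

A->CCC, B->ACD, C->ABC, D->CD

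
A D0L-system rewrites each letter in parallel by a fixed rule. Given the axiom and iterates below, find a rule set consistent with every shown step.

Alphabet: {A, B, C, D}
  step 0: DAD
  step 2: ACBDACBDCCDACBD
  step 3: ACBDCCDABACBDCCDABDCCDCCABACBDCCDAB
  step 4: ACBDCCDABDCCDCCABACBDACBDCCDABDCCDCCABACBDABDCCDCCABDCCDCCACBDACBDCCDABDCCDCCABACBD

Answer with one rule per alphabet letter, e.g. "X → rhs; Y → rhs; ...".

A->ACB, B->D, C->DCC, D->AB

  step 3 ⇒ step 4: ACBDCCDABACBDCCDABDCCDCCABACBDCCDAB ⇒ ACB·DCC·D·AB·DCC·DCC·AB·ACB·D·ACB·DCC·D·AB·DCC·DCC·AB·ACB·D·AB·DCC·DCC·AB·DCC·DCC·ACB·D·ACB·DCC·D·AB·DCC·DCC·AB·ACB·D
    A ↦ ACB
    B ↦ D
    C ↦ DCC
    D ↦ AB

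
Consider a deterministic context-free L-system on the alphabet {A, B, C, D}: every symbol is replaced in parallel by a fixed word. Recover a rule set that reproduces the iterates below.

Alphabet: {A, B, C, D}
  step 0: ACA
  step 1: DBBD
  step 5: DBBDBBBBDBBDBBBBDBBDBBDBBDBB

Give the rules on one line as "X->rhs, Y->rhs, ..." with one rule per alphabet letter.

A->D, B->AC, C->BB, D->C

  step 0 ⇒ step 1: ACA ⇒ D·BB·D
    A ↦ D
    C ↦ BB
    B ↦ AC  (constrained at step 1)
    D ↦ C  (constrained at step 1)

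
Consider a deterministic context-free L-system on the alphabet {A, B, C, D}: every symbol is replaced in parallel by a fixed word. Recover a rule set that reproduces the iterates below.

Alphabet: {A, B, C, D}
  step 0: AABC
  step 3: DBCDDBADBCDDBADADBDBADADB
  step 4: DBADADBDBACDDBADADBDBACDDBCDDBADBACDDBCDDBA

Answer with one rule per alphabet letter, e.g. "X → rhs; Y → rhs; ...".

  step 3 ⇒ step 4: DBCDDBADBCDDBADADBDBADADB ⇒ DB·A·DA·DB·DB·A·CD·DB·A·DA·DB·DB·A·CD·DB·CD·DB·A·DB·A·CD·DB·CD·DB·A
    A ↦ CD
    B ↦ A
    C ↦ DA
    D ↦ DB

A->CD, B->A, C->DA, D->DB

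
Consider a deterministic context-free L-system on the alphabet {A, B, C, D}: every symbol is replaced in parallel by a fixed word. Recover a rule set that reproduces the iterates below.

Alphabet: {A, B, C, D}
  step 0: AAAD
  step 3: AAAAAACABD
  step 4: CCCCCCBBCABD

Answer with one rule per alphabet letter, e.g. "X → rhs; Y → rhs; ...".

A->C, B->A, C->BB, D->BD

  step 3 ⇒ step 4: AAAAAACABD ⇒ C·C·C·C·C·C·BB·C·A·BD
    A ↦ C
    B ↦ A
    C ↦ BB
    D ↦ BD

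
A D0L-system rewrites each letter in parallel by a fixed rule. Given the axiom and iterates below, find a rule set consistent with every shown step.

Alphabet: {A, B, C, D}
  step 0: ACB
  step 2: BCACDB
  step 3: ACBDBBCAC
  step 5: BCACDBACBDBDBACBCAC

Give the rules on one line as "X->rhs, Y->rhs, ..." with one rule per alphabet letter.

  step 2 ⇒ step 3: BCACDB ⇒ AC·B·D·B·BC·AC
    A ↦ D
    B ↦ AC
    C ↦ B
    D ↦ BC

A->D, B->AC, C->B, D->BC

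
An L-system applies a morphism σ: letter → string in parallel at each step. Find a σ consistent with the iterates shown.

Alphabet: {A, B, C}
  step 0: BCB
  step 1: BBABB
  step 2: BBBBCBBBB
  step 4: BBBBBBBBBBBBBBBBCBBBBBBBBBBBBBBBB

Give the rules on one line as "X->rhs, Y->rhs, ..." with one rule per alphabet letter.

  step 1 ⇒ step 2: BBABB ⇒ BB·BB·C·BB·BB
    A ↦ C
    B ↦ BB
  step 0 ⇒ step 1: BCB ⇒ BB·A·BB
    C ↦ A

A->C, B->BB, C->A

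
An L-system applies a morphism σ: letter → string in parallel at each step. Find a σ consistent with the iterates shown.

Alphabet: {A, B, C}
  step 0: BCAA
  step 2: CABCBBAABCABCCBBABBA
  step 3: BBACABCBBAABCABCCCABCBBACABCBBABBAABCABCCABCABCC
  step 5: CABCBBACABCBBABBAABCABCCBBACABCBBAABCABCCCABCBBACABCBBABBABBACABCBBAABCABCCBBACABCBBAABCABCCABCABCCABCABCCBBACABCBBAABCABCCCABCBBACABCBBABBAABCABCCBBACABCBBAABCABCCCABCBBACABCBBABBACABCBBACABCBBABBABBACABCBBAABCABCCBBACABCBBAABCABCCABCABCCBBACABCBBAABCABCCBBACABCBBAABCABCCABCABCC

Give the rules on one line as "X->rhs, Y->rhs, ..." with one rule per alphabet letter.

A->C, B->ABC, C->BBA

  step 2 ⇒ step 3: CABCBBAABCABCCBBABBA ⇒ BBA·C·ABC·BBA·ABC·ABC·C·C·ABC·BBA·C·ABC·BBA·BBA·ABC·ABC·C·ABC·ABC·C
    A ↦ C
    B ↦ ABC
    C ↦ BBA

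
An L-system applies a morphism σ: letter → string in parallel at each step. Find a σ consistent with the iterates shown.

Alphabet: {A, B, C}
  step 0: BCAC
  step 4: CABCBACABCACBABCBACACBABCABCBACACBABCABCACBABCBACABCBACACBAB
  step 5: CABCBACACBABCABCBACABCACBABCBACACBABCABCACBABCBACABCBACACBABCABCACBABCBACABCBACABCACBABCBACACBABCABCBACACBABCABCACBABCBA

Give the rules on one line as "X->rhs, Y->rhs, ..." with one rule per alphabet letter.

A->B, B->CBA, C->CA

  step 4 ⇒ step 5: CABCBACABCACBABCBACACBABCABCBACACBABCABCACBABCBACABCBACACBAB ⇒ CA·B·CBA·CA·CBA·B·CA·B·CBA·CA·B·CA·CBA·B·CBA·CA·CBA·B·CA·B·CA·CBA·B·CBA·CA·B·CBA·CA·CBA·B·CA·B·CA·CBA·B·CBA·CA·B·CBA·CA·B·CA·CBA·B·CBA·CA·CBA·B·CA·B·CBA·CA·CBA·B·CA·B·CA·CBA·B·CBA
    A ↦ B
    B ↦ CBA
    C ↦ CA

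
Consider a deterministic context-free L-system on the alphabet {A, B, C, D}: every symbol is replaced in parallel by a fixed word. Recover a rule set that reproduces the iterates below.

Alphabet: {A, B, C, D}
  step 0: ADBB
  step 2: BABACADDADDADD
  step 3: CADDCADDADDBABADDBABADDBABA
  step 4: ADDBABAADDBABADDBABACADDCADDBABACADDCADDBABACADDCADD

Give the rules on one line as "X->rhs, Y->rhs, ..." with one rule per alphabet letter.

A->DD, B->CA, C->A, D->BA

  step 3 ⇒ step 4: CADDCADDADDBABADDBABADDBABA ⇒ A·DD·BA·BA·A·DD·BA·BA·DD·BA·BA·CA·DD·CA·DD·BA·BA·CA·DD·CA·DD·BA·BA·CA·DD·CA·DD
    A ↦ DD
    B ↦ CA
    C ↦ A
    D ↦ BA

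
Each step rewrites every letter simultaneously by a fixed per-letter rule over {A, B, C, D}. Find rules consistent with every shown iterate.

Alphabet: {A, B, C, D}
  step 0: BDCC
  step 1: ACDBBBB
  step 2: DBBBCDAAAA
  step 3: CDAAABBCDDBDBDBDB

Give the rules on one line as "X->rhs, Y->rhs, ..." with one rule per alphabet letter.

  step 2 ⇒ step 3: DBBBCDAAAA ⇒ CD·A·A·A·BB·CD·DB·DB·DB·DB
    A ↦ DB
    B ↦ A
    C ↦ BB
    D ↦ CD

A->DB, B->A, C->BB, D->CD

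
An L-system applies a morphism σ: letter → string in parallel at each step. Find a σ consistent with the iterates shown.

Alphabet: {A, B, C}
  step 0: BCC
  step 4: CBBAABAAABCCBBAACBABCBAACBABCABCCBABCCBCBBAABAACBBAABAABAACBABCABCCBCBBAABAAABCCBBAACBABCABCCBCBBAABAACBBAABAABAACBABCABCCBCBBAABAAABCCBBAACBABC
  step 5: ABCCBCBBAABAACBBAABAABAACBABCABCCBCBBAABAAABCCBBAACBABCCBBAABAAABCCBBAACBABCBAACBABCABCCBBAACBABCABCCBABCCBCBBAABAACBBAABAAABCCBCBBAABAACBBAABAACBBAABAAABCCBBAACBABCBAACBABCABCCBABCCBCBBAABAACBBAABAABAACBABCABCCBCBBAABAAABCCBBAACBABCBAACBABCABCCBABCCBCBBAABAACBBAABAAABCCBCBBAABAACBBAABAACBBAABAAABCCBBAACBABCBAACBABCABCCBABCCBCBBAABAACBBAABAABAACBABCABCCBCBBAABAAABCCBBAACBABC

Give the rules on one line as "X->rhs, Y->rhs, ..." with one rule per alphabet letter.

  step 4 ⇒ step 5: CBBAABAAABCCBBAACBABCBAACBABCABCCBABCCBCBBAABAACBBAABAABAACBABCABCCBCBBAABAAABCCBBAACBABCABCCBCBBAABAACBBAABAABAACBABCABCCBCBBAABAAABCCBBAACBABC ⇒ ABC·CB·CB·BAA·BAA·CB·BAA·BAA·BAA·CB·ABC·ABC·CB·CB·BAA·BAA·ABC·CB·BAA·CB·ABC·CB·BAA·BAA·ABC·CB·BAA·CB·ABC·BAA·CB·ABC·ABC·CB·BAA·CB·ABC·ABC·CB·ABC·CB·CB·BAA·BAA·CB·BAA·BAA·ABC·CB·CB·BAA·BAA·CB·BAA·BAA·CB·BAA·BAA·ABC·CB·BAA·CB·ABC·BAA·CB·ABC·ABC·CB·ABC·CB·CB·BAA·BAA·CB·BAA·BAA·BAA·CB·ABC·ABC·CB·CB·BAA·BAA·ABC·CB·BAA·CB·ABC·BAA·CB·ABC·ABC·CB·ABC·CB·CB·BAA·BAA·CB·BAA·BAA·ABC·CB·CB·BAA·BAA·CB·BAA·BAA·CB·BAA·BAA·ABC·CB·BAA·CB·ABC·BAA·CB·ABC·ABC·CB·ABC·CB·CB·BAA·BAA·CB·BAA·BAA·BAA·CB·ABC·ABC·CB·CB·BAA·BAA·ABC·CB·BAA·CB·ABC
    A ↦ BAA
    B ↦ CB
    C ↦ ABC

A->BAA, B->CB, C->ABC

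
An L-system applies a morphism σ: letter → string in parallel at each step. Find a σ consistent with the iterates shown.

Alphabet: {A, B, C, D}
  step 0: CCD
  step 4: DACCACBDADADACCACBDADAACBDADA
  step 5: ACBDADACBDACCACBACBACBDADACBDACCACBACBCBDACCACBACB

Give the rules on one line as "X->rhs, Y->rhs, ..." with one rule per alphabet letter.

  step 4 ⇒ step 5: DACCACBDADADACCACBDADAACBDADA ⇒ A·CB·DA·DA·CB·DA·CC·A·CB·A·CB·A·CB·DA·DA·CB·DA·CC·A·CB·A·CB·CB·DA·CC·A·CB·A·CB
    A ↦ CB
    B ↦ CC
    C ↦ DA
    D ↦ A

A->CB, B->CC, C->DA, D->A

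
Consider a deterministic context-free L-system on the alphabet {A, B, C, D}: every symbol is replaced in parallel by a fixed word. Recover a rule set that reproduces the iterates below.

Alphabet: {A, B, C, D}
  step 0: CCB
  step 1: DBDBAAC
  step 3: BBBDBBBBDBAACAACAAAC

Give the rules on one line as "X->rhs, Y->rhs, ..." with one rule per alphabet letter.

A->B, B->AAC, C->DB, D->A

  step 0 ⇒ step 1: CCB ⇒ DB·DB·AAC
    B ↦ AAC
    C ↦ DB
    A ↦ B  (constrained at step 1)
    D ↦ A  (constrained at step 1)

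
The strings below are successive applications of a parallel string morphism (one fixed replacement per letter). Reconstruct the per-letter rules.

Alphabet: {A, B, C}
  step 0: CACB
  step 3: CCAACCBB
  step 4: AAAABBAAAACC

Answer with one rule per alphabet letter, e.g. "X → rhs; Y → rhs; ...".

  step 3 ⇒ step 4: CCAACCBB ⇒ AA·AA·B·B·AA·AA·C·C
    A ↦ B
    B ↦ C
    C ↦ AA

A->B, B->C, C->AA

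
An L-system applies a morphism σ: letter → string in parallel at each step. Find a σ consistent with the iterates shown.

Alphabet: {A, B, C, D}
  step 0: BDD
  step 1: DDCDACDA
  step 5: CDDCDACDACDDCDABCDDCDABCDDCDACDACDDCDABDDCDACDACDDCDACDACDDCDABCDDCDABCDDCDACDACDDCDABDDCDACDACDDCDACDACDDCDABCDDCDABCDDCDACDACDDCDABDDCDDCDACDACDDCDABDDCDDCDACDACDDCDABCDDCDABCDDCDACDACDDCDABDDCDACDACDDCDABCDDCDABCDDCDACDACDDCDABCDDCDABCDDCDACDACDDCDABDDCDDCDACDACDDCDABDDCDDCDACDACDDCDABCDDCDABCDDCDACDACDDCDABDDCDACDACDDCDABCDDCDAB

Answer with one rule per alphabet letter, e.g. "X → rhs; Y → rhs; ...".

A->B, B->DD, C->CDD, D->CDA

  step 0 ⇒ step 1: BDD ⇒ DD·CDA·CDA
    B ↦ DD
    D ↦ CDA
    A ↦ B  (constrained at step 1)
    C ↦ CDD  (constrained at step 1)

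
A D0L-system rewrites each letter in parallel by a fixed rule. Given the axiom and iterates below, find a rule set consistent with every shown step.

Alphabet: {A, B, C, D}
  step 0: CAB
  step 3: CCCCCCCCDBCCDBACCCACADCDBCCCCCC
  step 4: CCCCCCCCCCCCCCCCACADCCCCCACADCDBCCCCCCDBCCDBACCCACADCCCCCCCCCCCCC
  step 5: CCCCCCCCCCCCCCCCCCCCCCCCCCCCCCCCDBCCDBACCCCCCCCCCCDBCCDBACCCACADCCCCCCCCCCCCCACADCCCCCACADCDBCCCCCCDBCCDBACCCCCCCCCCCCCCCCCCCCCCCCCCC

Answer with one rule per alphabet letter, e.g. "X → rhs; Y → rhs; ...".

  step 4 ⇒ step 5: CCCCCCCCCCCCCCCCACADCCCCCACADCDBCCCCCCDBCCDBACCCACADCCCCCCCCCCCCC ⇒ CC·CC·CC·CC·CC·CC·CC·CC·CC·CC·CC·CC·CC·CC·CC·CC·DB·CC·DB·AC·CC·CC·CC·CC·CC·DB·CC·DB·AC·CC·AC·ADC·CC·CC·CC·CC·CC·CC·AC·ADC·CC·CC·AC·ADC·DB·CC·CC·CC·DB·CC·DB·AC·CC·CC·CC·CC·CC·CC·CC·CC·CC·CC·CC·CC·CC
    A ↦ DB
    B ↦ ADC
    C ↦ CC
    D ↦ AC

A->DB, B->ADC, C->CC, D->AC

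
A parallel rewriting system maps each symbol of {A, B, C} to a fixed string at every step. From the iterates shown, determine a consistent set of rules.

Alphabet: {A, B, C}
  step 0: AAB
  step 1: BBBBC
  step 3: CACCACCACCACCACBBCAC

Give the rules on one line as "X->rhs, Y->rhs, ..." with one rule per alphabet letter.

A->BB, B->C, C->CAC

  step 0 ⇒ step 1: AAB ⇒ BB·BB·C
    A ↦ BB
    B ↦ C
    C ↦ CAC  (constrained at step 1)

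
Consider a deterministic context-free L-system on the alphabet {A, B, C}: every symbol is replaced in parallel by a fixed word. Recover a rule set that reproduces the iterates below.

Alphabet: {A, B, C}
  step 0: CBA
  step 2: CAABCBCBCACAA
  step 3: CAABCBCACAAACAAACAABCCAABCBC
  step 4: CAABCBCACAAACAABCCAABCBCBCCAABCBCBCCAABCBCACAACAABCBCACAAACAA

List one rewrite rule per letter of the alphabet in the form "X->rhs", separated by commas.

A->BC, B->A, C->CAA

  step 3 ⇒ step 4: CAABCBCACAAACAAACAABCCAABCBC ⇒ CAA·BC·BC·A·CAA·A·CAA·BC·CAA·BC·BC·BC·CAA·BC·BC·BC·CAA·BC·BC·A·CAA·CAA·BC·BC·A·CAA·A·CAA
    A ↦ BC
    B ↦ A
    C ↦ CAA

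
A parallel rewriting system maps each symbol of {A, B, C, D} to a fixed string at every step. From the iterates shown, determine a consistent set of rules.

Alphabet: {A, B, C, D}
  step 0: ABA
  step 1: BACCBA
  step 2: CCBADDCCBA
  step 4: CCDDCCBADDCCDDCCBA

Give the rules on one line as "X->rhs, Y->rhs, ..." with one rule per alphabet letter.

  step 1 ⇒ step 2: BACCBA ⇒ CC·BA·D·D·CC·BA
    A ↦ BA
    B ↦ CC
    C ↦ D
    D ↦ C  (constrained at step 2)

A->BA, B->CC, C->D, D->C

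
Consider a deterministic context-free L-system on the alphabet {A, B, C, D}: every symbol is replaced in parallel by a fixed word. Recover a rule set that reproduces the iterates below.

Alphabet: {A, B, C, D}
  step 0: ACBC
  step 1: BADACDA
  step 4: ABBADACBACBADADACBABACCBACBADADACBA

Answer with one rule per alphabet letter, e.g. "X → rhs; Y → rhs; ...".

A->BA, B->C, C->DA, D->AB

  step 0 ⇒ step 1: ACBC ⇒ BA·DA·C·DA
    A ↦ BA
    B ↦ C
    C ↦ DA
    D ↦ AB  (constrained at step 1)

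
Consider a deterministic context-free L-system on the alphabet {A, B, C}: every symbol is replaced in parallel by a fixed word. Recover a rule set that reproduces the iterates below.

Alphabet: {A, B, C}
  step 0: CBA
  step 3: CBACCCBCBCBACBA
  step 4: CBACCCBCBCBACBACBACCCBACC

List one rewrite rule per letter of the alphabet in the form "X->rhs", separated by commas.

A->CC, B->A, C->CB

  step 3 ⇒ step 4: CBACCCBCBCBACBA ⇒ CB·A·CC·CB·CB·CB·A·CB·A·CB·A·CC·CB·A·CC
    A ↦ CC
    B ↦ A
    C ↦ CB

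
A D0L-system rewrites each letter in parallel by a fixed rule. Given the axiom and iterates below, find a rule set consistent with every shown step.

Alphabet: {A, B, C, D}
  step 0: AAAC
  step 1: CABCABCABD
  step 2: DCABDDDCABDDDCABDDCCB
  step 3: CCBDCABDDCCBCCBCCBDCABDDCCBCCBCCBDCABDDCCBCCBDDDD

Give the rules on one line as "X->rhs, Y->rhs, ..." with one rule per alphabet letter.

A->CAB, B->DD, C->D, D->CCB

  step 2 ⇒ step 3: DCABDDDCABDDDCABDDCCB ⇒ CCB·D·CAB·DD·CCB·CCB·CCB·D·CAB·DD·CCB·CCB·CCB·D·CAB·DD·CCB·CCB·D·D·DD
    A ↦ CAB
    B ↦ DD
    C ↦ D
    D ↦ CCB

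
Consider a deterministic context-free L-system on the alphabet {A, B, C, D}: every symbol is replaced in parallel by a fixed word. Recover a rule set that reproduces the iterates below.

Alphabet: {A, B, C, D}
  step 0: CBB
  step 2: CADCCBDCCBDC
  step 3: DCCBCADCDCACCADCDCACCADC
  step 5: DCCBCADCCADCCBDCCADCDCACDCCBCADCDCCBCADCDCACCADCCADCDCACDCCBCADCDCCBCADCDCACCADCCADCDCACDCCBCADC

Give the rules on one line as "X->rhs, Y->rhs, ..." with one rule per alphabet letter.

  step 2 ⇒ step 3: CADCCBDCCBDC ⇒ DC·CB·CA·DC·DC·AC·CA·DC·DC·AC·CA·DC
    A ↦ CB
    B ↦ AC
    C ↦ DC
    D ↦ CA

A->CB, B->AC, C->DC, D->CA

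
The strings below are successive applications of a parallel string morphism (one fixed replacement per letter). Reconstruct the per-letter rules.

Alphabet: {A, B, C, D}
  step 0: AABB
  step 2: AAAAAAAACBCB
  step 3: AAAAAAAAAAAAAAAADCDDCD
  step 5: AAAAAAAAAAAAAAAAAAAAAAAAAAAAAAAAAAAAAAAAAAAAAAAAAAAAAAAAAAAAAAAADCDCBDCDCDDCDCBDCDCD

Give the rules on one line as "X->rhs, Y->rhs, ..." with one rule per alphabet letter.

  step 2 ⇒ step 3: AAAAAAAACBCB ⇒ AA·AA·AA·AA·AA·AA·AA·AA·DC·D·DC·D
    A ↦ AA
    B ↦ D
    C ↦ DC
    D ↦ CB  (constrained at step 3)

A->AA, B->D, C->DC, D->CB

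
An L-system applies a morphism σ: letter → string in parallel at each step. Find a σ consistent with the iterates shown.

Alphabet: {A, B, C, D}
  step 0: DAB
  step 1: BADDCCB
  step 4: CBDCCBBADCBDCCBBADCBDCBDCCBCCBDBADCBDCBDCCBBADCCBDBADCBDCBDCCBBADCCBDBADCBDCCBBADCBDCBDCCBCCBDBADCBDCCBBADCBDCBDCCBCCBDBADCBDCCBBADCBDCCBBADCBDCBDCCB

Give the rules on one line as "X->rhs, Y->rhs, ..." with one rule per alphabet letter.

  step 0 ⇒ step 1: DAB ⇒ BAD·D·CCB
    A ↦ D
    B ↦ CCB
    D ↦ BAD
    C ↦ CBD  (constrained at step 1)

A->D, B->CCB, C->CBD, D->BAD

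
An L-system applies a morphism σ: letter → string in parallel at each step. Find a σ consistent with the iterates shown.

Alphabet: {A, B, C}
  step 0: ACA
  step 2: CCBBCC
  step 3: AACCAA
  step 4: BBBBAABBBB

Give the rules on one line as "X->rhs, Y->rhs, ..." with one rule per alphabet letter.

A->BB, B->C, C->A

  step 3 ⇒ step 4: AACCAA ⇒ BB·BB·A·A·BB·BB
    A ↦ BB
    C ↦ A
  step 2 ⇒ step 3: CCBBCC ⇒ A·A·C·C·A·A
    B ↦ C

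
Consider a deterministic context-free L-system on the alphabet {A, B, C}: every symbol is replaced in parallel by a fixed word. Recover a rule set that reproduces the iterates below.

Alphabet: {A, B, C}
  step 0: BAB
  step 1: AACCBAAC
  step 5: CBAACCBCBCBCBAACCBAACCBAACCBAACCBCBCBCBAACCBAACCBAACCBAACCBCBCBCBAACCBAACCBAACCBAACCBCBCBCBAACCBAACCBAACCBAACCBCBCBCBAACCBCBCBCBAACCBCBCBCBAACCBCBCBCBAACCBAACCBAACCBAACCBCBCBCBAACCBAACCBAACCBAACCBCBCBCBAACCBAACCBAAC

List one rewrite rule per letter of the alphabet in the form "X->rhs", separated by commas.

  step 0 ⇒ step 1: BAB ⇒ AAC·CB·AAC
    A ↦ CB
    B ↦ AAC
    C ↦ CB  (constrained at step 1)

A->CB, B->AAC, C->CB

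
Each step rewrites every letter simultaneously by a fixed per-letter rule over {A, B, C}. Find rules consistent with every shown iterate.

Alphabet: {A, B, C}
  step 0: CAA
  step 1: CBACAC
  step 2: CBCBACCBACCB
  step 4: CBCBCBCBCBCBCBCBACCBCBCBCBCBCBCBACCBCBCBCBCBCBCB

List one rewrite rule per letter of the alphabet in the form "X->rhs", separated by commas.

  step 1 ⇒ step 2: CBACAC ⇒ CB·CB·AC·CB·AC·CB
    A ↦ AC
    B ↦ CB
    C ↦ CB

A->AC, B->CB, C->CB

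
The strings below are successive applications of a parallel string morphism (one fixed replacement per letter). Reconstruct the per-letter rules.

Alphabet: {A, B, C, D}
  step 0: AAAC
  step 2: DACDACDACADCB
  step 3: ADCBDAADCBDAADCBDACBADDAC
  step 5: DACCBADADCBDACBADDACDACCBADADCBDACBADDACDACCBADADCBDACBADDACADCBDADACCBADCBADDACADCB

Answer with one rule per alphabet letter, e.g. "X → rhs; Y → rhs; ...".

A->CB, B->C, C->DA, D->AD

  step 2 ⇒ step 3: DACDACDACADCB ⇒ AD·CB·DA·AD·CB·DA·AD·CB·DA·CB·AD·DA·C
    A ↦ CB
    B ↦ C
    C ↦ DA
    D ↦ AD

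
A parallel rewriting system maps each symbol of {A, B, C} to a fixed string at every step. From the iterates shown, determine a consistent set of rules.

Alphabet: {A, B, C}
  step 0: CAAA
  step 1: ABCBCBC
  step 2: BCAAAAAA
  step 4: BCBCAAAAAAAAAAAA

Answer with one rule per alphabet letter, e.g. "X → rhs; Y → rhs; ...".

A->BC, B->A, C->A

  step 1 ⇒ step 2: ABCBCBC ⇒ BC·A·A·A·A·A·A
    A ↦ BC
    B ↦ A
    C ↦ A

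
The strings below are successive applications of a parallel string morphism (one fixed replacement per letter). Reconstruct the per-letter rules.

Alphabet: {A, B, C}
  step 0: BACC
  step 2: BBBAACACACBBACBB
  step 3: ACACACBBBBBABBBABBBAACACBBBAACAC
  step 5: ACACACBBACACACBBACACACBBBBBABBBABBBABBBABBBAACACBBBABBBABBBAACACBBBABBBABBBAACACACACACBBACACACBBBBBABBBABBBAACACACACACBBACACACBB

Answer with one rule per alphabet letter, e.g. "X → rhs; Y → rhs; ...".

  step 2 ⇒ step 3: BBBAACACACBBACBB ⇒ AC·AC·AC·BB·BB·BA·BB·BA·BB·BA·AC·AC·BB·BA·AC·AC
    A ↦ BB
    B ↦ AC
    C ↦ BA

A->BB, B->AC, C->BA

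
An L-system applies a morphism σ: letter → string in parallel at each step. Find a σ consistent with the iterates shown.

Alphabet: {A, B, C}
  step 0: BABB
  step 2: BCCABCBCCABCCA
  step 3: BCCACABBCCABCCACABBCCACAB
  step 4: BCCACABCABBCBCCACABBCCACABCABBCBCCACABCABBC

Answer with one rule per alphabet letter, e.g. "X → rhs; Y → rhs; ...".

  step 3 ⇒ step 4: BCCACABBCCABCCACABBCCACAB ⇒ BC·CA·CA·B·CA·B·BC·BC·CA·CA·B·BC·CA·CA·B·CA·B·BC·BC·CA·CA·B·CA·B·BC
    A ↦ B
    B ↦ BC
    C ↦ CA

A->B, B->BC, C->CA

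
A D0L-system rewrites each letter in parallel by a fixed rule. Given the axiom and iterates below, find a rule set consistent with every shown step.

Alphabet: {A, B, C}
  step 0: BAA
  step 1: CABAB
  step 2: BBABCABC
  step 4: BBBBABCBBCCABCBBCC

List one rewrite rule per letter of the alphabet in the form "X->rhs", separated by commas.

A->AB, B->C, C->BB

  step 1 ⇒ step 2: CABAB ⇒ BB·AB·C·AB·C
    A ↦ AB
    B ↦ C
    C ↦ BB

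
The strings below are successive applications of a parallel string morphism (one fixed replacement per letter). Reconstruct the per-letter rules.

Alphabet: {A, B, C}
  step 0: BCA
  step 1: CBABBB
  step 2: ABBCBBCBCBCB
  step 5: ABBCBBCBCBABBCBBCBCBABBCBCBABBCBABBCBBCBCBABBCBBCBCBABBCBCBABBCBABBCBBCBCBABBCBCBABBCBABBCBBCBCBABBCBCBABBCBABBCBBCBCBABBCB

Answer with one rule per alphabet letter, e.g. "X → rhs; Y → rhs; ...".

  step 1 ⇒ step 2: CBABBB ⇒ ABB·CB·B·CB·CB·CB
    A ↦ B
    B ↦ CB
    C ↦ ABB

A->B, B->CB, C->ABB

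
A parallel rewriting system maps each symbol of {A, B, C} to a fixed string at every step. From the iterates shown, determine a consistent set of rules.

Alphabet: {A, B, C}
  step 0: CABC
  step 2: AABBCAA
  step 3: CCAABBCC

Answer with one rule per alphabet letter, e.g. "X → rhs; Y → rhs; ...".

A->C, B->A, C->BB

  step 2 ⇒ step 3: AABBCAA ⇒ C·C·A·A·BB·C·C
    A ↦ C
    B ↦ A
    C ↦ BB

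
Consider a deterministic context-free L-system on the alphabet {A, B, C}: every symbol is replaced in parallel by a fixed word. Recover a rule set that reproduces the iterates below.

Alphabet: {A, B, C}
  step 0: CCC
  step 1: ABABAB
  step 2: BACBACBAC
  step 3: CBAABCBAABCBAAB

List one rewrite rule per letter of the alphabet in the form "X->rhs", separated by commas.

  step 2 ⇒ step 3: BACBACBAC ⇒ C·BA·AB·C·BA·AB·C·BA·AB
    A ↦ BA
    B ↦ C
    C ↦ AB

A->BA, B->C, C->AB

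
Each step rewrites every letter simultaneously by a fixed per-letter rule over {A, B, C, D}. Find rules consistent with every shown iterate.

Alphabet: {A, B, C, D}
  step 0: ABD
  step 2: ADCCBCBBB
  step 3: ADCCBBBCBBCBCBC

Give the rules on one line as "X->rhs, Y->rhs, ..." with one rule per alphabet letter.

  step 2 ⇒ step 3: ADCCBCBBB ⇒ AD·CC·B·B·BC·B·BC·BC·BC
    A ↦ AD
    B ↦ BC
    C ↦ B
    D ↦ CC

A->AD, B->BC, C->B, D->CC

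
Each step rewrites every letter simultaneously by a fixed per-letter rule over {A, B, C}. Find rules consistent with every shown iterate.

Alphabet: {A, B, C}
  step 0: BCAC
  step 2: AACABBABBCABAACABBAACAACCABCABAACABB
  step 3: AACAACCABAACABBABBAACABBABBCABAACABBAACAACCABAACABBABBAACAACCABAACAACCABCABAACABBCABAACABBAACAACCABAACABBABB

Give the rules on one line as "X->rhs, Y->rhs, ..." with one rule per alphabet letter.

  step 2 ⇒ step 3: AACABBABBCABAACABBAACAACCABCABAACABB ⇒ AAC·AAC·CAB·AAC·ABB·ABB·AAC·ABB·ABB·CAB·AAC·ABB·AAC·AAC·CAB·AAC·ABB·ABB·AAC·AAC·CAB·AAC·AAC·CAB·CAB·AAC·ABB·CAB·AAC·ABB·AAC·AAC·CAB·AAC·ABB·ABB
    A ↦ AAC
    B ↦ ABB
    C ↦ CAB

A->AAC, B->ABB, C->CAB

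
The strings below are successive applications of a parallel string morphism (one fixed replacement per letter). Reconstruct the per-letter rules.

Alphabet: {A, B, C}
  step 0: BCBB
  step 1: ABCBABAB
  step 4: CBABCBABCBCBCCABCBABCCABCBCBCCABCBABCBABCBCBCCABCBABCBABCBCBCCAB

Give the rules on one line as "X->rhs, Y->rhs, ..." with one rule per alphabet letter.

  step 0 ⇒ step 1: BCBB ⇒ AB·CB·AB·AB
    B ↦ AB
    C ↦ CB
    A ↦ CC  (constrained at step 1)

A->CC, B->AB, C->CB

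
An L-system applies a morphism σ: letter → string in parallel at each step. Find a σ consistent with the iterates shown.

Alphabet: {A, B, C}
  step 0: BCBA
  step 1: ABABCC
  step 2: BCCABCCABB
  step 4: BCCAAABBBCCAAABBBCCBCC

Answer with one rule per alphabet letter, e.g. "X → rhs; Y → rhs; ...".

  step 1 ⇒ step 2: ABABCC ⇒ BCC·A·BCC·A·B·B
    A ↦ BCC
    B ↦ A
    C ↦ B

A->BCC, B->A, C->B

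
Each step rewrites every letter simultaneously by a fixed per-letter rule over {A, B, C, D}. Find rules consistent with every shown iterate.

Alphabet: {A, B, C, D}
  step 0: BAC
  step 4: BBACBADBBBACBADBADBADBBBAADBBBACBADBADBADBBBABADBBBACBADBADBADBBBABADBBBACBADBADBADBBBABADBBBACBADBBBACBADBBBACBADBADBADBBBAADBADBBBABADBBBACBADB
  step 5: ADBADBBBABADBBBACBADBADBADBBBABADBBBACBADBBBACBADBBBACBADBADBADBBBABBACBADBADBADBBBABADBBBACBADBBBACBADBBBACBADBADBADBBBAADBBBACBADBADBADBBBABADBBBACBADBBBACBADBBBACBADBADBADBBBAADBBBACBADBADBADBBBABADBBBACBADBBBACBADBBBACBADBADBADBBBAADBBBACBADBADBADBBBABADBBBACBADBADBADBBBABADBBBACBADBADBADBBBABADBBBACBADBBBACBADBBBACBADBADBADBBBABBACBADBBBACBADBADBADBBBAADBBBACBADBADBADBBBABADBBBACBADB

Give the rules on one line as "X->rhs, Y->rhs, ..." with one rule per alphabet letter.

  step 4 ⇒ step 5: BBACBADBBBACBADBADBADBBBAADBBBACBADBADBADBBBABADBBBACBADBADBADBBBABADBBBACBADBADBADBBBABADBBBACBADBBBACBADBBBACBADBADBADBBBAADBADBBBABADBBBACBADB ⇒ ADB·ADB·BBA·B·ADB·BBA·CB·ADB·ADB·ADB·BBA·B·ADB·BBA·CB·ADB·BBA·CB·ADB·BBA·CB·ADB·ADB·ADB·BBA·BBA·CB·ADB·ADB·ADB·BBA·B·ADB·BBA·CB·ADB·BBA·CB·ADB·BBA·CB·ADB·ADB·ADB·BBA·ADB·BBA·CB·ADB·ADB·ADB·BBA·B·ADB·BBA·CB·ADB·BBA·CB·ADB·BBA·CB·ADB·ADB·ADB·BBA·ADB·BBA·CB·ADB·ADB·ADB·BBA·B·ADB·BBA·CB·ADB·BBA·CB·ADB·BBA·CB·ADB·ADB·ADB·BBA·ADB·BBA·CB·ADB·ADB·ADB·BBA·B·ADB·BBA·CB·ADB·ADB·ADB·BBA·B·ADB·BBA·CB·ADB·ADB·ADB·BBA·B·ADB·BBA·CB·ADB·BBA·CB·ADB·BBA·CB·ADB·ADB·ADB·BBA·BBA·CB·ADB·BBA·CB·ADB·ADB·ADB·BBA·ADB·BBA·CB·ADB·ADB·ADB·BBA·B·ADB·BBA·CB·ADB
    A ↦ BBA
    B ↦ ADB
    C ↦ B
    D ↦ CB

A->BBA, B->ADB, C->B, D->CB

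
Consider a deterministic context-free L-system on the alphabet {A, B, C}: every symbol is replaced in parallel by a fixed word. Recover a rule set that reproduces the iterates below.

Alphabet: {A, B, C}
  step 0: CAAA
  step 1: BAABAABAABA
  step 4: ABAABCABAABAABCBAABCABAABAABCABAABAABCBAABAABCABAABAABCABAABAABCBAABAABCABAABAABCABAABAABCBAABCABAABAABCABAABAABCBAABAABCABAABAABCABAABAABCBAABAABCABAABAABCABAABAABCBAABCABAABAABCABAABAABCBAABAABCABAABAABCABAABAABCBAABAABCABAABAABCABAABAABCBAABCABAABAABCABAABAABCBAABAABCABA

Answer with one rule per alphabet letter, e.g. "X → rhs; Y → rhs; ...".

  step 0 ⇒ step 1: CAAA ⇒ BA·ABA·ABA·ABA
    A ↦ ABA
    C ↦ BA
    B ↦ ABC  (constrained at step 1)

A->ABA, B->ABC, C->BA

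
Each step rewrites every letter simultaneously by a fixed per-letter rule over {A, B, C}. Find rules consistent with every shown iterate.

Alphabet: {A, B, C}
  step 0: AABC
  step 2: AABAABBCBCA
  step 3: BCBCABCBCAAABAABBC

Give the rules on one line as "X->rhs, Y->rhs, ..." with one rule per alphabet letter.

  step 2 ⇒ step 3: AABAABBCBCA ⇒ BC·BC·A·BC·BC·A·A·AB·A·AB·BC
    A ↦ BC
    B ↦ A
    C ↦ AB

A->BC, B->A, C->AB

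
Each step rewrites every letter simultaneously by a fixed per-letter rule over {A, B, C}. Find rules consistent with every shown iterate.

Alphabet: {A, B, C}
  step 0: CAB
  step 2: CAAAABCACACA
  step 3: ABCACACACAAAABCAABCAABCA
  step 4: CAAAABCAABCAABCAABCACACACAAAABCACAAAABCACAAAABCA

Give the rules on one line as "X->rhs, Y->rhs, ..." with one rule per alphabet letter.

A->CA, B->AA, C->AB

  step 3 ⇒ step 4: ABCACACACAAAABCAABCAABCA ⇒ CA·AA·AB·CA·AB·CA·AB·CA·AB·CA·CA·CA·CA·AA·AB·CA·CA·AA·AB·CA·CA·AA·AB·CA
    A ↦ CA
    B ↦ AA
    C ↦ AB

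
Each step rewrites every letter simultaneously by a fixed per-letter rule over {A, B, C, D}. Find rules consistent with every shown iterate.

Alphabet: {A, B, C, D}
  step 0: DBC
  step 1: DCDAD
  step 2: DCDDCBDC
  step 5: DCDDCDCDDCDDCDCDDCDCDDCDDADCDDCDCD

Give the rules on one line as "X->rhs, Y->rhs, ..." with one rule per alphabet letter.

A->B, B->DA, C->D, D->DC

  step 1 ⇒ step 2: DCDAD ⇒ DC·D·DC·B·DC
    A ↦ B
    C ↦ D
    D ↦ DC
  step 0 ⇒ step 1: DBC ⇒ DC·DA·D
    B ↦ DA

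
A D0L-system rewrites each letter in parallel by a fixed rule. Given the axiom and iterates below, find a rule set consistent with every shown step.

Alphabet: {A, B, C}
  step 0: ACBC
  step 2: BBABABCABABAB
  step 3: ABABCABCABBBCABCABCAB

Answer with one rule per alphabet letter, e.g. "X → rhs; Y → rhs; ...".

A->C, B->AB, C->BB

  step 2 ⇒ step 3: BBABABCABABAB ⇒ AB·AB·C·AB·C·AB·BB·C·AB·C·AB·C·AB
    A ↦ C
    B ↦ AB
    C ↦ BB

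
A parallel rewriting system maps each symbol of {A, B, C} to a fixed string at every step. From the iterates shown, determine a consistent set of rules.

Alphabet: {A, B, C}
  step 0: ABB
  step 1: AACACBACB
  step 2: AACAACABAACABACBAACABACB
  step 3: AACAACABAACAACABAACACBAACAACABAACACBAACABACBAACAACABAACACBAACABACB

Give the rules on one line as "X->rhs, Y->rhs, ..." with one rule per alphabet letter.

  step 2 ⇒ step 3: AACAACABAACABACBAACABACB ⇒ AAC·AAC·AB·AAC·AAC·AB·AAC·ACB·AAC·AAC·AB·AAC·ACB·AAC·AB·ACB·AAC·AAC·AB·AAC·ACB·AAC·AB·ACB
    A ↦ AAC
    B ↦ ACB
    C ↦ AB

A->AAC, B->ACB, C->AB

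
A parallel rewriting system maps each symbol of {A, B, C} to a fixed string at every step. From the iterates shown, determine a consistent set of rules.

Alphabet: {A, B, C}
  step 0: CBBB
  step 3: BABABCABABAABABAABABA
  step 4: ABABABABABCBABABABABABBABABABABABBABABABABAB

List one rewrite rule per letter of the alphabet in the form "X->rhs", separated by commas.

A->BAB, B->A, C->BC

  step 3 ⇒ step 4: BABABCABABAABABAABABA ⇒ A·BAB·A·BAB·A·BC·BAB·A·BAB·A·BAB·BAB·A·BAB·A·BAB·BAB·A·BAB·A·BAB
    A ↦ BAB
    B ↦ A
    C ↦ BC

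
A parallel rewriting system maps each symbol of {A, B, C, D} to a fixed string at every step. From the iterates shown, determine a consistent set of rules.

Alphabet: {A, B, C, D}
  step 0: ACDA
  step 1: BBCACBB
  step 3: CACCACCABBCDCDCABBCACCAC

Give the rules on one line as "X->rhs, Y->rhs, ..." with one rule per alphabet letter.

  step 0 ⇒ step 1: ACDA ⇒ BB·CA·C·BB
    A ↦ BB
    C ↦ CA
    D ↦ C
    B ↦ CD  (constrained at step 1)

A->BB, B->CD, C->CA, D->C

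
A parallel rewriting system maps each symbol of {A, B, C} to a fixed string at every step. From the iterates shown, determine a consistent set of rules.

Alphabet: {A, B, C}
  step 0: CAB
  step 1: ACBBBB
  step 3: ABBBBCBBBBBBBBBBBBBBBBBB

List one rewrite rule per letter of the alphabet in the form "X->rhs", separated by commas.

A->CBB, B->BB, C->A

  step 0 ⇒ step 1: CAB ⇒ A·CBB·BB
    A ↦ CBB
    B ↦ BB
    C ↦ A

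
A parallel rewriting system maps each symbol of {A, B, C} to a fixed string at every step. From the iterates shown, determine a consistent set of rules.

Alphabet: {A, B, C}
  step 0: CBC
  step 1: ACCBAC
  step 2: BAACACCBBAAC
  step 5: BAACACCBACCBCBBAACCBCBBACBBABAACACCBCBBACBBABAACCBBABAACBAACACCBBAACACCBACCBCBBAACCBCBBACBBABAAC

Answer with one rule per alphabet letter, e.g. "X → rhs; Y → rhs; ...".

A->BA, B->CB, C->AC

  step 1 ⇒ step 2: ACCBAC ⇒ BA·AC·AC·CB·BA·AC
    A ↦ BA
    B ↦ CB
    C ↦ AC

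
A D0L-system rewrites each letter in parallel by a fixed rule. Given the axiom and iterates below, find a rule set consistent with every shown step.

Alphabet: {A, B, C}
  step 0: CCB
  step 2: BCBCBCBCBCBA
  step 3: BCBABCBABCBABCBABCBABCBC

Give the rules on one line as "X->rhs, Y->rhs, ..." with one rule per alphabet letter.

  step 2 ⇒ step 3: BCBCBCBCBCBA ⇒ BC·BA·BC·BA·BC·BA·BC·BA·BC·BA·BC·BC
    A ↦ BC
    B ↦ BC
    C ↦ BA

A->BC, B->BC, C->BA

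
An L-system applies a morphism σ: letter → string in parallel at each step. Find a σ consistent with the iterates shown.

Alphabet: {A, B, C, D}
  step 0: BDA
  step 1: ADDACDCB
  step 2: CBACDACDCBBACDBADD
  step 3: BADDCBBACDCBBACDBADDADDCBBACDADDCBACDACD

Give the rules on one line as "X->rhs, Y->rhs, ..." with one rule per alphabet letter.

A->CB, B->ADD, C->B, D->ACD

  step 2 ⇒ step 3: CBACDACDCBBACDBADD ⇒ B·ADD·CB·B·ACD·CB·B·ACD·B·ADD·ADD·CB·B·ACD·ADD·CB·ACD·ACD
    A ↦ CB
    B ↦ ADD
    C ↦ B
    D ↦ ACD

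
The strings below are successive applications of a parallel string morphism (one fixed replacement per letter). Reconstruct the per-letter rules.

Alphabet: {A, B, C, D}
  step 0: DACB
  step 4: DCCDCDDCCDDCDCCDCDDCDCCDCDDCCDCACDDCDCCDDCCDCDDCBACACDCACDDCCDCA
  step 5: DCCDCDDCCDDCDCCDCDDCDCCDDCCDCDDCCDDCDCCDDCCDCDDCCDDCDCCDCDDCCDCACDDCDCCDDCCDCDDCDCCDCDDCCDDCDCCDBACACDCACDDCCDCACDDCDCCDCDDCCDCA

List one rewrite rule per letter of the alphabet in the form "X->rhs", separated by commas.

A->CA, B->BA, C->CD, D->DC

  step 4 ⇒ step 5: DCCDCDDCCDDCDCCDCDDCDCCDCDDCCDCACDDCDCCDDCCDCDDCBACACDCACDDCCDCA ⇒ DC·CD·CD·DC·CD·DC·DC·CD·CD·DC·DC·CD·DC·CD·CD·DC·CD·DC·DC·CD·DC·CD·CD·DC·CD·DC·DC·CD·CD·DC·CD·CA·CD·DC·DC·CD·DC·CD·CD·DC·DC·CD·CD·DC·CD·DC·DC·CD·BA·CA·CD·CA·CD·DC·CD·CA·CD·DC·DC·CD·CD·DC·CD·CA
    A ↦ CA
    B ↦ BA
    C ↦ CD
    D ↦ DC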